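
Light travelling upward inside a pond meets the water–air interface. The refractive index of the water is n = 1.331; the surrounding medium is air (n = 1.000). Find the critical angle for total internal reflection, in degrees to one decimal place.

48.7°

sin θ_c = n_air / n = 1.000 / 1.331 = 0.7513.
θ_c = arcsin(0.7513) = 48.70°.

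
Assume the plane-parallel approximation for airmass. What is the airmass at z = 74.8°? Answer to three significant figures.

X = sec z = 1/cos 74.8° = 1/0.2622 = 3.8140.

3.81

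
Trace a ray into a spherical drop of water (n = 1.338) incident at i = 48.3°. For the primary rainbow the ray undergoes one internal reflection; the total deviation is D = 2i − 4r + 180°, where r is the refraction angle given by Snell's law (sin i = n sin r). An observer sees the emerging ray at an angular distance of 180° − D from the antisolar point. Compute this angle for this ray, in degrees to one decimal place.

39.1°

sin r = sin 48.3° / 1.338 = 0.7466/1.338 = 0.5580; r = 33.92°.
D = 2·48.3° − 4·33.92° + 180° = 96.60° − 135.68° + 180° = 140.92°.
Angle from antisolar point = 180° − D = 39.08°.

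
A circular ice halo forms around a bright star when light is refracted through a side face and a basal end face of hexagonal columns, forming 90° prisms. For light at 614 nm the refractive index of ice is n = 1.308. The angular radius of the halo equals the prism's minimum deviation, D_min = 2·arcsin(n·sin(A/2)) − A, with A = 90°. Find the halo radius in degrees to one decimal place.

n·sin(A/2) = 1.308 × sin 45° = 1.308 × 0.7071 = 0.9249.
D_min = 2·arcsin(0.9249) − 90° = 2 × 67.653° − 90° = 45.305°.

45.3°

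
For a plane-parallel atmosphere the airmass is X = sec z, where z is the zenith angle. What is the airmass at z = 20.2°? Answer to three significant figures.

1.07

X = sec z = 1/cos 20.2° = 1/0.9385 = 1.0655.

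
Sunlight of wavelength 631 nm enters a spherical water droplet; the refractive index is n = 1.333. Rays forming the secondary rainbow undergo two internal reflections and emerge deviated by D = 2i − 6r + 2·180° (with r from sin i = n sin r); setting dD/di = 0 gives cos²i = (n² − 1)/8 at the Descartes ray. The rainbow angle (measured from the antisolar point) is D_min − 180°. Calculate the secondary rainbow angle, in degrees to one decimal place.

50.9°

cos²i = (1.77689 − 1)/8 = 0.09711; i = arccos(0.31163) = 71.843°.
sin r = sin 71.843°/1.333 = 0.71283; r = 45.466°.
D_min = 2·71.843° − 6·45.466° + 360° = 230.891°.
Rainbow angle = D_min − 180° = 50.891°.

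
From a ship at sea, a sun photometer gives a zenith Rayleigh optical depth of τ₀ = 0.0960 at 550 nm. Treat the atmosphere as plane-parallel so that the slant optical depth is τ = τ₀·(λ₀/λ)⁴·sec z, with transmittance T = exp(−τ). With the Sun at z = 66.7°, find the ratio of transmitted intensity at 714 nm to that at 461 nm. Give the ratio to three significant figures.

Airmass: sec 66.7° = 2.5282.
τ(714 nm) = 0.0960 × (550/714)⁴ × 2.5282 = 0.0960 × 0.3521 × 2.5282 = 0.0855.
τ(461 nm) = 0.0960 × (550/461)⁴ × 2.5282 = 0.0960 × 2.0260 × 2.5282 = 0.4917.
T(714)/T(461) = exp(τ_B − τ_A) = exp(0.4063) = 1.5012.

1.50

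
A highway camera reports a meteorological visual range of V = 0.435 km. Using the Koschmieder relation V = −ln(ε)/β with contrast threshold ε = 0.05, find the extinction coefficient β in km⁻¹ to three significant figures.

6.89 km⁻¹

β = −ln(0.05) / V = 2.996 / 0.435 = 6.8867 km⁻¹.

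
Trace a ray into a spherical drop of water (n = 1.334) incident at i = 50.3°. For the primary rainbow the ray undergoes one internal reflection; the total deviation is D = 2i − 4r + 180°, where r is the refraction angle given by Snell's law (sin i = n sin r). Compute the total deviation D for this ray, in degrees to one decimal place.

139.7°

sin r = sin 50.3° / 1.334 = 0.7694/1.334 = 0.5768; r = 35.22°.
D = 2·50.3° − 4·35.22° + 180° = 100.60° − 140.89° + 180° = 139.71°.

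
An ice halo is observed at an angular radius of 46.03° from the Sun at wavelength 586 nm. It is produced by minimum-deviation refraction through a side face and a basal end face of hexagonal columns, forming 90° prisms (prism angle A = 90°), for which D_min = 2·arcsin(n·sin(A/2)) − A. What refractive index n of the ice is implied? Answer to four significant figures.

Rearranging: n = sin((D_min + A)/2) / sin(A/2).
(D_min + A)/2 = (46.03° + 90°)/2 = 68.015°.
n = sin 68.015° / sin 45° = 0.9273 / 0.7071 = 1.3114.

1.311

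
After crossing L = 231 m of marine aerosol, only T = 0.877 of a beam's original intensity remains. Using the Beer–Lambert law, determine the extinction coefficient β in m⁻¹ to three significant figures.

0.000568 m⁻¹

Beer–Lambert: T = exp(−βL) ⇒ β = −ln(T)/L = −ln(0.877)/231 = 0.1312/231 = 0.0005682 m⁻¹.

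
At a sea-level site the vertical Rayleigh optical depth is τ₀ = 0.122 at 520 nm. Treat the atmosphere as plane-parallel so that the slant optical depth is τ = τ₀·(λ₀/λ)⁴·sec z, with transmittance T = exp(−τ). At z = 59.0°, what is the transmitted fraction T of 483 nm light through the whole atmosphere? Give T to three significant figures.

sec 59.0° = 1.9416.
τ = 0.122 × (520/483)⁴ × 1.9416 = 0.122 × 1.3435 × 1.9416 = 0.3182.
T = exp(−0.3182) = 0.7274.

0.727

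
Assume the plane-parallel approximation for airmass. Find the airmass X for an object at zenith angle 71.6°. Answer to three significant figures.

3.17

X = sec z = 1/cos 71.6° = 1/0.3156 = 3.1681.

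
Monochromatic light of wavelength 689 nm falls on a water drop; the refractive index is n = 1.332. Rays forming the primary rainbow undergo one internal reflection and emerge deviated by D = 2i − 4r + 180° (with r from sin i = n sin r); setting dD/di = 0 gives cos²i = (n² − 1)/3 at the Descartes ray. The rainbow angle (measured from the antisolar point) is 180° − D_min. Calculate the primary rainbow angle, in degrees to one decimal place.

cos²i = (1.77422 − 1)/3 = 0.25807; i = arccos(0.50801) = 59.469°.
sin r = sin 59.469°/1.332 = 0.64666; r = 40.290°.
D_min = 2·59.469° − 4·40.290° + 180° = 137.776°.
Rainbow angle = 180° − D_min = 42.224°.

42.2°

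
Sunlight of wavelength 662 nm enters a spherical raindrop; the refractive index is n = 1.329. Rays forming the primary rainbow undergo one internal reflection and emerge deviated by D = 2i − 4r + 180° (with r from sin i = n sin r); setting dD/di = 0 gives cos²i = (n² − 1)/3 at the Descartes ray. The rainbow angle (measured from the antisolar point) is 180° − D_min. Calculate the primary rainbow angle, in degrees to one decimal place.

42.7°

cos²i = (1.76624 − 1)/3 = 0.25541; i = arccos(0.50538) = 59.643°.
sin r = sin 59.643°/1.329 = 0.64928; r = 40.487°.
D_min = 2·59.643° − 4·40.487° + 180° = 137.337°.
Rainbow angle = 180° − D_min = 42.663°.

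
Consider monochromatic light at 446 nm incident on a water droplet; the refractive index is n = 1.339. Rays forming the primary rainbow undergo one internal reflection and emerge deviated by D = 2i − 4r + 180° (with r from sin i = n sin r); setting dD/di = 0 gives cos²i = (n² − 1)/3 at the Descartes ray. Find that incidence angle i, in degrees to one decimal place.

59.1°

cos²i = (1.339² − 1)/3 = (1.79292 − 1)/3 = 0.26431.
cos i = 0.51411, so i = 59.062°.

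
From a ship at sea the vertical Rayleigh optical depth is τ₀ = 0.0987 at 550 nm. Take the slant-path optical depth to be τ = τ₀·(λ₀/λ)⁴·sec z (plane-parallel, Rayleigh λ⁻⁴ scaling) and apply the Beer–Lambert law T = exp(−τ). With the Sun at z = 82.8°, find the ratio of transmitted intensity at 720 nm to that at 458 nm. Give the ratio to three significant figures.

3.93

Airmass: sec 82.8° = 7.9787.
τ(720 nm) = 0.0987 × (550/720)⁴ × 7.9787 = 0.0987 × 0.3405 × 7.9787 = 0.2681.
τ(458 nm) = 0.0987 × (550/458)⁴ × 7.9787 = 0.0987 × 2.0796 × 7.9787 = 1.6377.
T(720)/T(458) = exp(τ_B − τ_A) = exp(1.3696) = 3.9337.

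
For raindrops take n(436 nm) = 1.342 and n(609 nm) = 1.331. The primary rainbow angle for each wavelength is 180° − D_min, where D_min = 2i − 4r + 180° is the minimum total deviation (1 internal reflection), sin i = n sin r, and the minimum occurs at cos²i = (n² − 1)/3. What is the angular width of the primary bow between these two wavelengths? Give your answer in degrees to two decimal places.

1.58°

At 436 nm (n = 1.342): cos²i = 0.26699 → i = 58.888°, r = 39.641°, D_min = 139.213°, rainbow angle = 40.787°.
At 609 nm (n = 1.331): cos²i = 0.25719 → i = 59.527°, r = 40.356°, D_min = 137.630°, rainbow angle = 42.370°.
Angular width = |40.787° − 42.370°| = 1.583°.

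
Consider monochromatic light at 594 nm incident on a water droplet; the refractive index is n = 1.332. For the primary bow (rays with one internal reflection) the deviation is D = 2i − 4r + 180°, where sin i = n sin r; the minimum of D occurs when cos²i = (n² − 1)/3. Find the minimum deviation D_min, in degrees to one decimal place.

137.8°

cos²i = (1.77422 − 1)/3 = 0.25807; i = arccos(0.50801) = 59.469°.
sin r = sin 59.469°/1.332 = 0.64666; r = 40.290°.
D_min = 2·59.469° − 4·40.290° + 180° = 137.776°.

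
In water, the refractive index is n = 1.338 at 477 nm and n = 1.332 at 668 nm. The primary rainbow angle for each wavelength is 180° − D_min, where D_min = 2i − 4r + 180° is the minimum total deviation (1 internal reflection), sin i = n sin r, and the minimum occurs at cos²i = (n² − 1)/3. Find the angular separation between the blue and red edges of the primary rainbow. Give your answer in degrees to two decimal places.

0.87°

At 477 nm (n = 1.338): cos²i = 0.26341 → i = 59.120°, r = 39.899°, D_min = 138.643°, rainbow angle = 41.357°.
At 668 nm (n = 1.332): cos²i = 0.25807 → i = 59.469°, r = 40.290°, D_min = 137.776°, rainbow angle = 42.224°.
Angular width = |41.357° − 42.224°| = 0.867°.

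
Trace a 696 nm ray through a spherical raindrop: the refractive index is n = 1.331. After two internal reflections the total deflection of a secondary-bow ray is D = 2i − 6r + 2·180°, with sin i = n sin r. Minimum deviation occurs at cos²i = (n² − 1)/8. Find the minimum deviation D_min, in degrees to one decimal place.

230.4°

cos²i = (1.77156 − 1)/8 = 0.09645; i = arccos(0.31056) = 71.907°.
sin r = sin 71.907°/1.331 = 0.71417; r = 45.575°.
D_min = 2·71.907° − 6·45.575° + 360° = 230.365°.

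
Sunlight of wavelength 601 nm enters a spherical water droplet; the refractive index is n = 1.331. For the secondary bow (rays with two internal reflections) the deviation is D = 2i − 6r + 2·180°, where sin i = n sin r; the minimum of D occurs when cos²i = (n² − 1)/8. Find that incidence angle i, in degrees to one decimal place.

71.9°

cos²i = (1.331² − 1)/8 = (1.77156 − 1)/8 = 0.09645.
cos i = 0.31056, so i = 71.907°.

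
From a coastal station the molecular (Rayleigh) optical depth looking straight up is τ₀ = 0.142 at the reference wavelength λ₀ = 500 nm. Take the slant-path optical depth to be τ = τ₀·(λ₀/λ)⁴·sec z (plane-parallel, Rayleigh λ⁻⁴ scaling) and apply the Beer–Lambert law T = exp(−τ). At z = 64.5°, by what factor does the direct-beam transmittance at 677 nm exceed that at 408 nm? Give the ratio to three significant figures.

1.91

Airmass: sec 64.5° = 2.3228.
τ(677 nm) = 0.142 × (500/677)⁴ × 2.3228 = 0.142 × 0.2975 × 2.3228 = 0.0981.
τ(408 nm) = 0.142 × (500/408)⁴ × 2.3228 = 0.142 × 2.2555 × 2.3228 = 0.7439.
T(677)/T(408) = exp(τ_B − τ_A) = exp(0.6458) = 1.9075.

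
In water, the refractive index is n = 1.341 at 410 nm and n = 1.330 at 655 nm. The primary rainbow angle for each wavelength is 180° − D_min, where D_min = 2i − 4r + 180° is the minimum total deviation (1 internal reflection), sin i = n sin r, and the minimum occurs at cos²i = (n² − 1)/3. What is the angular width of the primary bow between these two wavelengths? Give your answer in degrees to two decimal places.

At 410 nm (n = 1.341): cos²i = 0.26609 → i = 58.946°, r = 39.705°, D_min = 139.071°, rainbow angle = 40.929°.
At 655 nm (n = 1.330): cos²i = 0.25630 → i = 59.585°, r = 40.422°, D_min = 137.484°, rainbow angle = 42.516°.
Angular width = |40.929° − 42.516°| = 1.588°.

1.59°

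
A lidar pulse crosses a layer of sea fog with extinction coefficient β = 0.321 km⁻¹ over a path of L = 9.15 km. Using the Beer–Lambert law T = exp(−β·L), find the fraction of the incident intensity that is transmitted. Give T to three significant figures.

0.0530

τ = β·L = 0.321 × 9.15 = 2.9372.
T = exp(−2.9372) = 0.0530.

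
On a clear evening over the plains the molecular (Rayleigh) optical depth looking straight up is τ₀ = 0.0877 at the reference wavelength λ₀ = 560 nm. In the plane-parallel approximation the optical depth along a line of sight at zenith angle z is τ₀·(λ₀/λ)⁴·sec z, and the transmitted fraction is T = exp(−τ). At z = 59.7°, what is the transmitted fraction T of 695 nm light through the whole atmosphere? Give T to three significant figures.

sec 59.7° = 1.9821.
τ = 0.0877 × (560/695)⁴ × 1.9821 = 0.0877 × 0.4215 × 1.9821 = 0.0733.
T = exp(−0.0733) = 0.9293.

0.929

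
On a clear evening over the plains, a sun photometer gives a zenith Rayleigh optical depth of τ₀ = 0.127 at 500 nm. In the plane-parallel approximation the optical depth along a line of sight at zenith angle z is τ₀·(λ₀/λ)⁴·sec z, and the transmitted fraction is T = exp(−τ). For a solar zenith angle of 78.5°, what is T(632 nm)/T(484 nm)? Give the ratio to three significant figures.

1.61

Airmass: sec 78.5° = 5.0159.
τ(632 nm) = 0.127 × (500/632)⁴ × 5.0159 = 0.127 × 0.3918 × 5.0159 = 0.2496.
τ(484 nm) = 0.127 × (500/484)⁴ × 5.0159 = 0.127 × 1.1389 × 5.0159 = 0.7255.
T(632)/T(484) = exp(τ_B − τ_A) = exp(0.4760) = 1.6096.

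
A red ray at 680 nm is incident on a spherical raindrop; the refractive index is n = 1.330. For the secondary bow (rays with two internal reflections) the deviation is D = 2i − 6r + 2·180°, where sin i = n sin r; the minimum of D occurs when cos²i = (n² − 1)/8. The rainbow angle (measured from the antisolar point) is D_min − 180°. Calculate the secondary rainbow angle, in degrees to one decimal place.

50.1°

cos²i = (1.76890 − 1)/8 = 0.09611; i = arccos(0.31002) = 71.940°.
sin r = sin 71.940°/1.330 = 0.71483; r = 45.630°.
D_min = 2·71.940° − 6·45.630° + 360° = 230.101°.
Rainbow angle = D_min − 180° = 50.101°.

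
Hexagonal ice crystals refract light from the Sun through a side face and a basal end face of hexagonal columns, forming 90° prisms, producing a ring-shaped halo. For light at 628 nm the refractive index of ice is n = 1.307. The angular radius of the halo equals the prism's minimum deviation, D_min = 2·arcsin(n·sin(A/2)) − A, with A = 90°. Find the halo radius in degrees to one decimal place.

n·sin(A/2) = 1.307 × sin 45° = 1.307 × 0.7071 = 0.9242.
D_min = 2·arcsin(0.9242) − 90° = 2 × 67.546° − 90° = 45.093°.

45.1°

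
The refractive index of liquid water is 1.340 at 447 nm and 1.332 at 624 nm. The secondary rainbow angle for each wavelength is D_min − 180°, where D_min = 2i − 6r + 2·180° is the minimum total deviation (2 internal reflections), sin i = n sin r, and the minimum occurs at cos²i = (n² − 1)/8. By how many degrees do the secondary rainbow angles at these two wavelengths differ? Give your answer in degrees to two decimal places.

2.08°

At 447 nm (n = 1.340): cos²i = 0.09945 → i = 71.618°, r = 45.088°, D_min = 232.709°, rainbow angle = 52.709°.
At 624 nm (n = 1.332): cos²i = 0.09678 → i = 71.875°, r = 45.520°, D_min = 230.628°, rainbow angle = 50.628°.
Angular width = |52.709° − 50.628°| = 2.080°.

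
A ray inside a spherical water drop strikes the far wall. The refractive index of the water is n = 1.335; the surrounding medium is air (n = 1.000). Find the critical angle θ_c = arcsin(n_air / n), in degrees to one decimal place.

sin θ_c = n_air / n = 1.000 / 1.335 = 0.7491.
θ_c = arcsin(0.7491) = 48.51°.

48.5°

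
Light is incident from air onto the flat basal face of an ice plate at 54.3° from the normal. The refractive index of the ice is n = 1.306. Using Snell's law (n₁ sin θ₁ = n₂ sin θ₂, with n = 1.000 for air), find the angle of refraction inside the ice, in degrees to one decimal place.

38.4°

Snell: sin θ_r = sin θ_i / n = sin 54.3° / 1.306 = 0.8121 / 1.306 = 0.6218.
θ_r = arcsin(0.6218) = 38.45°.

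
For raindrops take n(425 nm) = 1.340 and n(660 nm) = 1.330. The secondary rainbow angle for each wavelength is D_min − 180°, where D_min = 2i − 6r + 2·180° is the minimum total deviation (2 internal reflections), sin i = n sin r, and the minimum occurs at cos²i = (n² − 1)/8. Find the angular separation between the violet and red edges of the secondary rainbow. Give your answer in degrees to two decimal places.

2.61°

At 425 nm (n = 1.340): cos²i = 0.09945 → i = 71.618°, r = 45.088°, D_min = 232.709°, rainbow angle = 52.709°.
At 660 nm (n = 1.330): cos²i = 0.09611 → i = 71.940°, r = 45.630°, D_min = 230.101°, rainbow angle = 50.101°.
Angular width = |52.709° − 50.101°| = 2.608°.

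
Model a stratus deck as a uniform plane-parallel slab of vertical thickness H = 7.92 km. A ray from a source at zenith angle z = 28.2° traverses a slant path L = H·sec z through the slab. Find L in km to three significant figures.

sec z = 1/cos 28.2° = 1.1347.
L = 7.92 × 1.1347 = 8.987 km.

8.99 km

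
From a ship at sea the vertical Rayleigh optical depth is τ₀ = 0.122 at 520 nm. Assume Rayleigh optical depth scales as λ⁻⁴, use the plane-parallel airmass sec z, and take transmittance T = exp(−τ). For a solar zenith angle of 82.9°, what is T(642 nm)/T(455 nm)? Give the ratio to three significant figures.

3.52

Airmass: sec 82.9° = 8.0905.
τ(642 nm) = 0.122 × (520/642)⁴ × 8.0905 = 0.122 × 0.4304 × 8.0905 = 0.4248.
τ(455 nm) = 0.122 × (520/455)⁴ × 8.0905 = 0.122 × 1.7060 × 8.0905 = 1.6839.
T(642)/T(455) = exp(τ_B − τ_A) = exp(1.2590) = 3.5220.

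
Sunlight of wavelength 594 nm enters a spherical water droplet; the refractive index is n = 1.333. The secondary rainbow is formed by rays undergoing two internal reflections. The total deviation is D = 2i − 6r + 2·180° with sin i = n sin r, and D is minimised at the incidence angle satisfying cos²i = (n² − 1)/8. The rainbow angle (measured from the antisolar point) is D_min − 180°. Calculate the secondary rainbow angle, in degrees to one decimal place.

cos²i = (1.77689 − 1)/8 = 0.09711; i = arccos(0.31163) = 71.843°.
sin r = sin 71.843°/1.333 = 0.71283; r = 45.466°.
D_min = 2·71.843° − 6·45.466° + 360° = 230.891°.
Rainbow angle = D_min − 180° = 50.891°.

50.9°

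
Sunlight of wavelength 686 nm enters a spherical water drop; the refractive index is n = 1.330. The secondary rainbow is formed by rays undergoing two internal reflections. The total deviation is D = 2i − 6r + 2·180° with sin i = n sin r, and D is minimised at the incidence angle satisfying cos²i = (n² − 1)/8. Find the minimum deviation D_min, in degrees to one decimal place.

cos²i = (1.76890 − 1)/8 = 0.09611; i = arccos(0.31002) = 71.940°.
sin r = sin 71.940°/1.330 = 0.71483; r = 45.630°.
D_min = 2·71.940° − 6·45.630° + 360° = 230.101°.

230.1°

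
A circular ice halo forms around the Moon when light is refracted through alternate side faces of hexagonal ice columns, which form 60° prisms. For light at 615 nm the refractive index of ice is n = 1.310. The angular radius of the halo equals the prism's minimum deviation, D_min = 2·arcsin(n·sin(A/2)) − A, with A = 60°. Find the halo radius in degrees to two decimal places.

21.84°

n·sin(A/2) = 1.310 × sin 30° = 1.310 × 0.5000 = 0.6550.
D_min = 2·arcsin(0.6550) − 60° = 2 × 40.920° − 60° = 21.839°.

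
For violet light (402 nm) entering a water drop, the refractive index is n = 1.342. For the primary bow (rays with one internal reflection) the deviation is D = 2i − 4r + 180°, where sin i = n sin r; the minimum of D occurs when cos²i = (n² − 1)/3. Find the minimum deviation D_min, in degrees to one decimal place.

cos²i = (1.80096 − 1)/3 = 0.26699; i = arccos(0.51671) = 58.888°.
sin r = sin 58.888°/1.342 = 0.63797; r = 39.641°.
D_min = 2·58.888° − 4·39.641° + 180° = 139.213°.

139.2°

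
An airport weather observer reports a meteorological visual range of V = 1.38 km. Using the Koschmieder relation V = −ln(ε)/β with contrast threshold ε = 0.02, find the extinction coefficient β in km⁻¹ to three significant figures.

β = −ln(0.02) / V = 3.912 / 1.38 = 2.8348 km⁻¹.

2.83 km⁻¹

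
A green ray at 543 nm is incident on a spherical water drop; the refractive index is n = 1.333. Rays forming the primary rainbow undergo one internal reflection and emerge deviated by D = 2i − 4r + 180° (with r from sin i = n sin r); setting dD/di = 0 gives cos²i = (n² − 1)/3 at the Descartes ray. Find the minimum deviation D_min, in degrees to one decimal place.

cos²i = (1.77689 − 1)/3 = 0.25896; i = arccos(0.50888) = 59.410°.
sin r = sin 59.410°/1.333 = 0.64579; r = 40.225°.
D_min = 2·59.410° − 4·40.225° + 180° = 137.922°.

137.9°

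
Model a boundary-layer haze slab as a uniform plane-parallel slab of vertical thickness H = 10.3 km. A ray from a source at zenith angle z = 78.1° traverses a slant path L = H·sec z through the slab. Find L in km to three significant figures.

50.0 km

sec z = 1/cos 78.1° = 4.8496.
L = 10.3 × 4.8496 = 49.950 km.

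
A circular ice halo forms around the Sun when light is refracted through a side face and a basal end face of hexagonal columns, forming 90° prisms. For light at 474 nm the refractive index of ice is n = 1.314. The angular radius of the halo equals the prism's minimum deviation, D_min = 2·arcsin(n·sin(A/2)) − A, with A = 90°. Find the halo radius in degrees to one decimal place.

n·sin(A/2) = 1.314 × sin 45° = 1.314 × 0.7071 = 0.9291.
D_min = 2·arcsin(0.9291) − 90° = 2 × 68.301° − 90° = 46.602°.

46.6°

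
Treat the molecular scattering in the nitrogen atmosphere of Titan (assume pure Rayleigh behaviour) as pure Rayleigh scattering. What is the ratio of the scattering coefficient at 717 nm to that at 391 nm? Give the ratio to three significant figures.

0.0884

Rayleigh scattering ∝ λ⁻⁴, so the ratio of coefficients is the inverse fourth power of the wavelength ratio.
σ(717)/σ(391) = (391/717)⁴ = (0.5453)⁴ = 0.08844.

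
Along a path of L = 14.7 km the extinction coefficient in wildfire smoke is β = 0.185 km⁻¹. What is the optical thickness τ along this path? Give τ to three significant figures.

τ = β·L = 0.185 × 14.7 = 2.7195.

2.72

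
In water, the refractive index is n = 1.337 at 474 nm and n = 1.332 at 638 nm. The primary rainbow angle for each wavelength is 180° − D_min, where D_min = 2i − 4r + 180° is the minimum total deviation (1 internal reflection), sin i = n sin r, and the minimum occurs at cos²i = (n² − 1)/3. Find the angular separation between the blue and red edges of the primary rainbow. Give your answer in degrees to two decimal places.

0.72°

At 474 nm (n = 1.337): cos²i = 0.26252 → i = 59.178°, r = 39.964°, D_min = 138.500°, rainbow angle = 41.500°.
At 638 nm (n = 1.332): cos²i = 0.25807 → i = 59.469°, r = 40.290°, D_min = 137.776°, rainbow angle = 42.224°.
Angular width = |41.500° − 42.224°| = 0.724°.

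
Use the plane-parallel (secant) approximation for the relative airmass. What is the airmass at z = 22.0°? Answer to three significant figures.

1.08

X = sec z = 1/cos 22.0° = 1/0.9272 = 1.0785.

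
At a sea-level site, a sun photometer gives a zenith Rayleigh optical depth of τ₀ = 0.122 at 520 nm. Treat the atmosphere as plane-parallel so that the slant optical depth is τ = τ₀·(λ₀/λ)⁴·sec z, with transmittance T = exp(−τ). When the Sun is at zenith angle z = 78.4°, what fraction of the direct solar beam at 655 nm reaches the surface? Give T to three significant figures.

0.786

sec 78.4° = 4.9732.
τ = 0.122 × (520/655)⁴ × 4.9732 = 0.122 × 0.3972 × 4.9732 = 0.2410.
T = exp(−0.2410) = 0.7858.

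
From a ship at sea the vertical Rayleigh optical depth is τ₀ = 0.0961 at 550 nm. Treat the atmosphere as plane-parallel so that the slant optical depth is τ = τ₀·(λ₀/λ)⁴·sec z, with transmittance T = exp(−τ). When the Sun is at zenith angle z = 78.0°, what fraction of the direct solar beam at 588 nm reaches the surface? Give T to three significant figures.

sec 78.0° = 4.8097.
τ = 0.0961 × (550/588)⁴ × 4.8097 = 0.0961 × 0.7655 × 4.8097 = 0.3538.
T = exp(−0.3538) = 0.7020.

0.702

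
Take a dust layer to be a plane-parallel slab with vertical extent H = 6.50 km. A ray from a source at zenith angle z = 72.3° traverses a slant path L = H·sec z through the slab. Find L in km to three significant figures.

21.4 km

sec z = 1/cos 72.3° = 3.2891.
L = 6.50 × 3.2891 = 21.379 km.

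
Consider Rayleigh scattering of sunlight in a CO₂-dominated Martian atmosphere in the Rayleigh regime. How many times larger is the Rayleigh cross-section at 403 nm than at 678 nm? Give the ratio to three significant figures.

Rayleigh scattering ∝ λ⁻⁴, so the ratio of coefficients is the inverse fourth power of the wavelength ratio.
σ(403)/σ(678) = (678/403)⁴ = (1.6824)⁴ = 8.011.

8.01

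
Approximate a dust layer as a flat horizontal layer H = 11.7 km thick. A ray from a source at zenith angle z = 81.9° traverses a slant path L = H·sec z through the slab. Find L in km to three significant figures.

sec z = 1/cos 81.9° = 7.0972.
L = 11.7 × 7.0972 = 83.037 km.

83.0 km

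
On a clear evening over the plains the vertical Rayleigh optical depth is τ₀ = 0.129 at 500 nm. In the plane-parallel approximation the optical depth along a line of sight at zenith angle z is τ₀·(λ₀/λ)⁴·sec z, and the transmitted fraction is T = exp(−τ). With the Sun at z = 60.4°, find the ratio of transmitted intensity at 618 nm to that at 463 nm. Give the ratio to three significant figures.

Airmass: sec 60.4° = 2.0245.
τ(618 nm) = 0.129 × (500/618)⁴ × 2.0245 = 0.129 × 0.4285 × 2.0245 = 0.1119.
τ(463 nm) = 0.129 × (500/463)⁴ × 2.0245 = 0.129 × 1.3601 × 2.0245 = 0.3552.
T(618)/T(463) = exp(τ_B − τ_A) = exp(0.2433) = 1.2754.

1.28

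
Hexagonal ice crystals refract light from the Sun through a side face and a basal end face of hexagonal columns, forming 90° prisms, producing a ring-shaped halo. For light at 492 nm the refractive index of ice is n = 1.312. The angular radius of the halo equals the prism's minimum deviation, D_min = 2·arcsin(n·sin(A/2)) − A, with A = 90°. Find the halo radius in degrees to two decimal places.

n·sin(A/2) = 1.312 × sin 45° = 1.312 × 0.7071 = 0.9277.
D_min = 2·arcsin(0.9277) − 90° = 2 × 68.083° − 90° = 46.166°.

46.17°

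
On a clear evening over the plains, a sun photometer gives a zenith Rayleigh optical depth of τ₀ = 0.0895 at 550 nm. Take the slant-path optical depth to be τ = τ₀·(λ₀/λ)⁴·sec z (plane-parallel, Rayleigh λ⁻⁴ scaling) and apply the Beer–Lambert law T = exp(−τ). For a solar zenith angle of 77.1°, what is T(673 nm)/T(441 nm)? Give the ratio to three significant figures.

2.21

Airmass: sec 77.1° = 4.4793.
τ(673 nm) = 0.0895 × (550/673)⁴ × 4.4793 = 0.0895 × 0.4461 × 4.4793 = 0.1788.
τ(441 nm) = 0.0895 × (550/441)⁴ × 4.4793 = 0.0895 × 2.4193 × 4.4793 = 0.9699.
T(673)/T(441) = exp(τ_B − τ_A) = exp(0.7911) = 2.2058.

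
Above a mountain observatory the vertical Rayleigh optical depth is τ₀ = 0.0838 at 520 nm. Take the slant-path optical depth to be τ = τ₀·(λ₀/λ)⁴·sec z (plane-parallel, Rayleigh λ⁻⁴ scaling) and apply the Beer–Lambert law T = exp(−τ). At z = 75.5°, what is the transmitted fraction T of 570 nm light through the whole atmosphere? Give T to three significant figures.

sec 75.5° = 3.9939.
τ = 0.0838 × (520/570)⁴ × 3.9939 = 0.0838 × 0.6927 × 3.9939 = 0.2318.
T = exp(−0.2318) = 0.7931.

0.793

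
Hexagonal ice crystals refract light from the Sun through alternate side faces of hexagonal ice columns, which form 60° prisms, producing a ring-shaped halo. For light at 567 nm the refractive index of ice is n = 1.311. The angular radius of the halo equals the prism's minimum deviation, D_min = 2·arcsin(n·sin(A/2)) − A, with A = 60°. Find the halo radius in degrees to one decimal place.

21.9°

n·sin(A/2) = 1.311 × sin 30° = 1.311 × 0.5000 = 0.6555.
D_min = 2·arcsin(0.6555) − 60° = 2 × 40.958° − 60° = 21.915°.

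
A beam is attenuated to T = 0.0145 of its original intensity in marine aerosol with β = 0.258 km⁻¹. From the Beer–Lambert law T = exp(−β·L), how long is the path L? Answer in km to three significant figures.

16.4 km

Beer–Lambert: T = exp(−βL) ⇒ L = −ln(T)/β = −ln(0.0145)/0.258 = 4.2336/0.258 = 16.41 km.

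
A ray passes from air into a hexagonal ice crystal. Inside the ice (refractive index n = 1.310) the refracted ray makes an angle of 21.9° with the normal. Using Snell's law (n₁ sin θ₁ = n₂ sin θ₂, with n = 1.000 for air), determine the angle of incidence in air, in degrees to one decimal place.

Snell: sin θ_i = n · sin θ_r = 1.310 × sin 21.9° = 1.310 × 0.3730 = 0.4886.
θ_i = arcsin(0.4886) = 29.25°.

29.2°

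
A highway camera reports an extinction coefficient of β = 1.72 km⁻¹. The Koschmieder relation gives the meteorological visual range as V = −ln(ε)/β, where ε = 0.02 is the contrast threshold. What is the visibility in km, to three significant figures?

V = −ln(0.02) / 1.72 = 3.912 / 1.72 = 2.2744 km.

2.27 km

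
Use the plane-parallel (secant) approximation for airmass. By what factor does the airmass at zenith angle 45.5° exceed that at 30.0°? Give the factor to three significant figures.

1.24

X(45.5°)/X(30.0°) = sec 45.5° / sec 30.0° = cos 30.0° / cos 45.5° = 0.8660/0.7009 = 1.2356.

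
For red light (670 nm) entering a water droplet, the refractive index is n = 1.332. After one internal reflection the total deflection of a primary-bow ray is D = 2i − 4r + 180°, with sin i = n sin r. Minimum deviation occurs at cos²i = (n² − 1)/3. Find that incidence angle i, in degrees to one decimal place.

cos²i = (1.332² − 1)/3 = (1.77422 − 1)/3 = 0.25807.
cos i = 0.50801, so i = 59.469°.

59.5°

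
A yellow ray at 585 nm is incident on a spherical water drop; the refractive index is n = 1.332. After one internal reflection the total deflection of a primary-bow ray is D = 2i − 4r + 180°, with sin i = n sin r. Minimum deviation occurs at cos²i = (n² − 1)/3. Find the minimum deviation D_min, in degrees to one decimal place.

cos²i = (1.77422 − 1)/3 = 0.25807; i = arccos(0.50801) = 59.469°.
sin r = sin 59.469°/1.332 = 0.64666; r = 40.290°.
D_min = 2·59.469° − 4·40.290° + 180° = 137.776°.

137.8°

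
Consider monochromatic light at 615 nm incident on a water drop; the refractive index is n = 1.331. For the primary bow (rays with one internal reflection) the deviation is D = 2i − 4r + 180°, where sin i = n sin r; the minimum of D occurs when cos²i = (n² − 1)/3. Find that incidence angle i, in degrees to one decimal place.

59.5°

cos²i = (1.331² − 1)/3 = (1.77156 − 1)/3 = 0.25719.
cos i = 0.50714, so i = 59.527°.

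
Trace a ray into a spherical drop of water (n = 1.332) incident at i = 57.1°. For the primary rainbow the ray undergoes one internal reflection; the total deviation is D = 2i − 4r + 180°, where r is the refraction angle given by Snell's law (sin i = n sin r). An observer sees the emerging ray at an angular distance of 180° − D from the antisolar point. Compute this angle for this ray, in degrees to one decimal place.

sin r = sin 57.1° / 1.332 = 0.8396/1.332 = 0.6303; r = 39.08°.
D = 2·57.1° − 4·39.08° + 180° = 114.20° − 156.30° + 180° = 137.90°.
Angle from antisolar point = 180° − D = 42.10°.

42.1°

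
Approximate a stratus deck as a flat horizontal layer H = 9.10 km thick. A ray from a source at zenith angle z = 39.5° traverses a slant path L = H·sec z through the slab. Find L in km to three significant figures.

11.8 km

sec z = 1/cos 39.5° = 1.2960.
L = 9.10 × 1.2960 = 11.793 km.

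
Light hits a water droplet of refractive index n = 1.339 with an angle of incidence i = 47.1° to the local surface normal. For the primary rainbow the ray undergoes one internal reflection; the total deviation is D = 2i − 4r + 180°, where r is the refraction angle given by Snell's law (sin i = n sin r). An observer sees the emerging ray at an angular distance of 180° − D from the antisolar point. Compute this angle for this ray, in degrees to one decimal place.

38.5°

sin r = sin 47.1° / 1.339 = 0.7325/1.339 = 0.5471; r = 33.17°.
D = 2·47.1° − 4·33.17° + 180° = 94.20° − 132.67° + 180° = 141.53°.
Angle from antisolar point = 180° − D = 38.47°.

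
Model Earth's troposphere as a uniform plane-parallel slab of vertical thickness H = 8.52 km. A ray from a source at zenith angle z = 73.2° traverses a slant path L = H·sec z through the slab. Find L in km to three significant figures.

sec z = 1/cos 73.2° = 3.4598.
L = 8.52 × 3.4598 = 29.478 km.

29.5 km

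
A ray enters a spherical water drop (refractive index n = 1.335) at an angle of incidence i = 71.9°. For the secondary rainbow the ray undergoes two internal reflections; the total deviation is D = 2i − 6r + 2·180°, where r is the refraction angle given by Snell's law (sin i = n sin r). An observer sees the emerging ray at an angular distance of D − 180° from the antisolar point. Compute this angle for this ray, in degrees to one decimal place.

51.4°

sin r = sin 71.9° / 1.335 = 0.9505/1.335 = 0.7120; r = 45.40°.
D = 2·71.9° − 6·45.40° + 2·180° = 143.80° − 272.39° + 360° = 231.41°.
Angle from antisolar point = D − 180° = 51.41°.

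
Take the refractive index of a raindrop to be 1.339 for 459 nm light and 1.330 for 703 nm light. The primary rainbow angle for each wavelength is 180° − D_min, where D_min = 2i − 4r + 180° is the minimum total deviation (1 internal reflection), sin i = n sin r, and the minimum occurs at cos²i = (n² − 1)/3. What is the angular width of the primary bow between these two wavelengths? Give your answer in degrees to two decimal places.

1.30°

At 459 nm (n = 1.339): cos²i = 0.26431 → i = 59.062°, r = 39.834°, D_min = 138.786°, rainbow angle = 41.214°.
At 703 nm (n = 1.330): cos²i = 0.25630 → i = 59.585°, r = 40.422°, D_min = 137.484°, rainbow angle = 42.516°.
Angular width = |41.214° − 42.516°| = 1.303°.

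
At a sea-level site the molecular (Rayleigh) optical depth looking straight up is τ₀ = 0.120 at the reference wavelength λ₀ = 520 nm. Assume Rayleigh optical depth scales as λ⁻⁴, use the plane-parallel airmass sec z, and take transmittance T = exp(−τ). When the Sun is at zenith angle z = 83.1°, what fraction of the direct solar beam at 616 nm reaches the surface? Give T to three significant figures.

0.602

sec 83.1° = 8.3238.
τ = 0.120 × (520/616)⁴ × 8.3238 = 0.120 × 0.5078 × 8.3238 = 0.5072.
T = exp(−0.5072) = 0.6022.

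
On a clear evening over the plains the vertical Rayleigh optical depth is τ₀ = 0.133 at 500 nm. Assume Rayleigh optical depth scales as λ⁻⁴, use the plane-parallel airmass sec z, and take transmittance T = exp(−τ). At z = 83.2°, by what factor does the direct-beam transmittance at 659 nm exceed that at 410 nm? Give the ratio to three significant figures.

8.27

Airmass: sec 83.2° = 8.4457.
τ(659 nm) = 0.133 × (500/659)⁴ × 8.4457 = 0.133 × 0.3314 × 8.4457 = 0.3722.
τ(410 nm) = 0.133 × (500/410)⁴ × 8.4457 = 0.133 × 2.2118 × 8.4457 = 2.4844.
T(659)/T(410) = exp(τ_B − τ_A) = exp(2.1122) = 8.2665.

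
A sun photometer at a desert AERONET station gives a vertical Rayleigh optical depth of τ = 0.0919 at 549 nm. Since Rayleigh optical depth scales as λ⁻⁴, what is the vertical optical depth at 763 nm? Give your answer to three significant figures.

τ(763 nm) = τ(549 nm) × (549/763)⁴ = 0.0919 × (0.7195)⁴ = 0.0919 × 0.2680 = 0.0246.

0.0246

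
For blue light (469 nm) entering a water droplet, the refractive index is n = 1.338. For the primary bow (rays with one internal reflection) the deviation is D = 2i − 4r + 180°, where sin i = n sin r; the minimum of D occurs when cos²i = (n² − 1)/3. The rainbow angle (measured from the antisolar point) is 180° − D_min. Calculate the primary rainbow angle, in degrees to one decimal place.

41.4°

cos²i = (1.79024 − 1)/3 = 0.26341; i = arccos(0.51324) = 59.120°.
sin r = sin 59.120°/1.338 = 0.64144; r = 39.899°.
D_min = 2·59.120° − 4·39.899° + 180° = 138.643°.
Rainbow angle = 180° − D_min = 41.357°.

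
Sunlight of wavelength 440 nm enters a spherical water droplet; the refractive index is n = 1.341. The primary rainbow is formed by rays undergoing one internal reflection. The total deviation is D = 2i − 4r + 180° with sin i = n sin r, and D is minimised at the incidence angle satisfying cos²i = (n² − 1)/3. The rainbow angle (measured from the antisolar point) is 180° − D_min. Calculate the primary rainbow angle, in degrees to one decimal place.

cos²i = (1.79828 − 1)/3 = 0.26609; i = arccos(0.51584) = 58.946°.
sin r = sin 58.946°/1.341 = 0.63884; r = 39.705°.
D_min = 2·58.946° − 4·39.705° + 180° = 139.071°.
Rainbow angle = 180° − D_min = 40.929°.

40.9°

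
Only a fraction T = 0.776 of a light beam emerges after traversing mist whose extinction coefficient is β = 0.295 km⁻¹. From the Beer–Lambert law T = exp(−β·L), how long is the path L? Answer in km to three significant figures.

Beer–Lambert: T = exp(−βL) ⇒ L = −ln(T)/β = −ln(0.776)/0.295 = 0.2536/0.295 = 0.8597 km.

0.860 km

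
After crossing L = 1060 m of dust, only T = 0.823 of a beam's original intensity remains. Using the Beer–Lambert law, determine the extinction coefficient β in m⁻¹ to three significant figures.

Beer–Lambert: T = exp(−βL) ⇒ β = −ln(T)/L = −ln(0.823)/1060 = 0.1948/1060 = 0.0001838 m⁻¹.

0.000184 m⁻¹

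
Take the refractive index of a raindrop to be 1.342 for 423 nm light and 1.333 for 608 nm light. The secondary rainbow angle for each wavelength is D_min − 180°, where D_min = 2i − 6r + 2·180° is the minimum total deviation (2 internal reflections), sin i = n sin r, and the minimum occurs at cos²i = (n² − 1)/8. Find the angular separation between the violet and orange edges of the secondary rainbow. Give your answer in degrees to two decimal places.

2.33°

At 423 nm (n = 1.342): cos²i = 0.10012 → i = 71.554°, r = 44.981°, D_min = 233.222°, rainbow angle = 53.222°.
At 608 nm (n = 1.333): cos²i = 0.09711 → i = 71.843°, r = 45.466°, D_min = 230.891°, rainbow angle = 50.891°.
Angular width = |53.222° − 50.891°| = 2.331°.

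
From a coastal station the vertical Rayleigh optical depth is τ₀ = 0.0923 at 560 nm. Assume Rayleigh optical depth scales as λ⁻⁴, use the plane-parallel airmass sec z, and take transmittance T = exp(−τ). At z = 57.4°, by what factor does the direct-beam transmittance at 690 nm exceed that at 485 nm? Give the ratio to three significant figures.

1.26

Airmass: sec 57.4° = 1.8561.
τ(690 nm) = 0.0923 × (560/690)⁴ × 1.8561 = 0.0923 × 0.4339 × 1.8561 = 0.0743.
τ(485 nm) = 0.0923 × (560/485)⁴ × 1.8561 = 0.0923 × 1.7774 × 1.8561 = 0.3045.
T(690)/T(485) = exp(τ_B − τ_A) = exp(0.2302) = 1.2588.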